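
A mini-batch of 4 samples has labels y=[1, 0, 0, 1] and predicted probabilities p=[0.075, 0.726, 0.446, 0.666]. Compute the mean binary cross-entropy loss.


L[0] = -ln(0.075) = 2.5903
L[1] = -ln(1-0.726) = -ln(0.274) = 1.2946
L[2] = -ln(1-0.446) = -ln(0.554) = 0.5906
L[3] = -ln(0.666) = 0.4065
mean = (2.5903 + 1.2946 + 0.5906 + 0.4065)/4 = 1.2205

1.2205


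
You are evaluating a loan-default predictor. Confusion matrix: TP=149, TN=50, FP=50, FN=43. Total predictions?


Total = TP + TN + FP + FN
= 149 + 50 + 50 + 43
= 292
(Predicted positive: 199, predicted negative: 93)

292


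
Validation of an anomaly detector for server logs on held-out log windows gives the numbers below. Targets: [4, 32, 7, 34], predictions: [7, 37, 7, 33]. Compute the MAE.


Absolute errors: |4-7|=3, |32-37|=5, |7-7|=0, |34-33|=1
Sum = 9
MAE = 9/4 = 9/4

9/4


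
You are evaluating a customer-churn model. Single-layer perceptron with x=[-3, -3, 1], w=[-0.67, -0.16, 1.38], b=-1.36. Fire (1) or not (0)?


z = (-3)·(-0.67) + (-3)·(-0.16) + (1)·(1.38) - 1.36
  = 2.51
step(z) = 1 (z≥0)

1


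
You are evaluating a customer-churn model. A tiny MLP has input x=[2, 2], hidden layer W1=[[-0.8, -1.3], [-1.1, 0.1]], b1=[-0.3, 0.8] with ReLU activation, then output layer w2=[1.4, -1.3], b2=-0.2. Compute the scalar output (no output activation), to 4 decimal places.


z1[0] = (-0.8)·(2) + (-1.3)·(2) - 0.3 = -4.5
z1[1] = (-1.1)·(2) + (0.1)·(2) + 0.8 = -1.2
h = ReLU(z1) = [0.0, 0.0]
output = (1.4)·(0.0) + (-1.3)·(0.0) - 0.2 = -0.2

-0.2


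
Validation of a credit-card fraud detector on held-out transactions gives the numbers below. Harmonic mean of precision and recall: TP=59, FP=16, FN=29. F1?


Precision = 59/75 = 0.7867
Recall = 59/88 = 0.6705
F1 = 2·P·R/(P+R) = 2·TP/(2·TP+FP+FN) = 118/(118+16+29) = 118/163 = 0.7239

0.7239


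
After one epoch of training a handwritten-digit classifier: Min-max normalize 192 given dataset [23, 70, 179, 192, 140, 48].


min=23, max=192
(192-23)/(192-23) = 169/169 = 1.0

1.0


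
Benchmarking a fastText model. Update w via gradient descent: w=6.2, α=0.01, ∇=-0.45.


w_new = w - α·∇
= 6.2 - 0.01·-0.45
= 6.2 + 0.0045
= 6.2045

6.2045


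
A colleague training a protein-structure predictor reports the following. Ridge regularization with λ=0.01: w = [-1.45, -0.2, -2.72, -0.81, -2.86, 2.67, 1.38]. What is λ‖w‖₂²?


‖w‖₂² = (-1.45)² + (-0.2)² + (-2.72)² + (-0.81)² + (-2.86)² + (2.67)² + (1.38)²
     = 2.1025 + 0.04 + 7.3984 + 0.6561 + 8.1796 + 7.1289 + 1.9044
     = 27.4099
λ·‖w‖₂² = 0.01·27.4099 = 0.274099

0.274099


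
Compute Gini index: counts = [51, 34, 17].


Probabilities: [51/102, 34/102, 17/102] ≈ [0.5, 0.3333, 0.1667]
Σpᵢ² = (2601 + 1156 + 289)/102² = 4046/10404
Gini = 1 - Σpᵢ² = 1 - 4046/10404 = 0.6111

0.6111


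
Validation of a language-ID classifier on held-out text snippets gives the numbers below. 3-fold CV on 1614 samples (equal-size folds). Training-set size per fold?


Fold size = 1614/3 = 538
Training per fold = 1614 - 538 = 1076

1076


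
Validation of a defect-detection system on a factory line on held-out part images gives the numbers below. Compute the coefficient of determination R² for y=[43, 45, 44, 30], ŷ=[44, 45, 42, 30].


ȳ = 40.5
SS_res = Σ(y-ŷ)² = 5
SS_tot = Σ(y-ȳ)² = 149
R² = 1 - SS_res/SS_tot = 1 - 0.0336 = 0.9664

0.9664


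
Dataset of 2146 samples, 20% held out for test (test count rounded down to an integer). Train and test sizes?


Test = ⌊2146·20/100⌋ = 429
Train = 2146 - 429 = 1717

Train: 1717, Test: 429


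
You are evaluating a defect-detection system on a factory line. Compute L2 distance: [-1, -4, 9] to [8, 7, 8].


d = √((-1-8)² + (-4-7)² + (9-8)²)
  = √(81 + 121 + 1)
  = √203 = 14.2478

14.2478


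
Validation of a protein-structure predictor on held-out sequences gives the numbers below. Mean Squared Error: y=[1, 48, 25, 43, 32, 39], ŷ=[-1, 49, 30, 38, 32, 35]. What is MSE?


Squared errors: (1+ 1)²=4, (48-49)²=1, (25-30)²=25, (43-38)²=25, (32-32)²=0, (39-35)²=16
Sum = 71
MSE = 71/6 = 71/6

71/6


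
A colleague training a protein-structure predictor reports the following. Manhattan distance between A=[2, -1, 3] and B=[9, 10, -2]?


d = |2-9| + |-1-10| + |3+ 2|
  = 7 + 11 + 5
  = 23

23


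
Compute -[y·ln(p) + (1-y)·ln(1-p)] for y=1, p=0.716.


BCE = -[y·ln(p) + (1-y)·ln(1-p)]
= -1·ln(0.716) - 0
= -ln(0.716) = 0.3341

0.3341


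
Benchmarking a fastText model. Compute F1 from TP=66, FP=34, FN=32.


Precision = 66/100 = 0.66
Recall = 66/98 = 0.6735
F1 = 2·P·R/(P+R) = 2·TP/(2·TP+FP+FN) = 132/(132+34+32) = 132/198 = 0.6667

0.6667


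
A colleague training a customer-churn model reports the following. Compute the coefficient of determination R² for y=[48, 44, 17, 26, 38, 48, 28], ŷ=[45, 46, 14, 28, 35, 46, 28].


ȳ = 35.5714
SS_res = Σ(y-ŷ)² = 39
SS_tot = Σ(y-ȳ)² = 879.71
R² = 1 - SS_res/SS_tot = 1 - 0.0443 = 0.9557

0.9557


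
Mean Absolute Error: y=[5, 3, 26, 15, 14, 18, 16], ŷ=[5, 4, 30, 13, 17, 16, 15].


Absolute errors: |5-5|=0, |3-4|=1, |26-30|=4, |15-13|=2, |14-17|=3, |18-16|=2, |16-15|=1
Sum = 13
MAE = 13/7 = 13/7

13/7


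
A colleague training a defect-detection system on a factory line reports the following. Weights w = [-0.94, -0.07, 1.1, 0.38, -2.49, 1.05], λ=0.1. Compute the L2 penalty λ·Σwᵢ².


‖w‖₂² = (-0.94)² + (-0.07)² + (1.1)² + (0.38)² + (-2.49)² + (1.05)²
     = 0.8836 + 0.0049 + 1.21 + 0.1444 + 6.2001 + 1.1025
     = 9.5455
λ·‖w‖₂² = 0.1·9.5455 = 0.95455

0.95455


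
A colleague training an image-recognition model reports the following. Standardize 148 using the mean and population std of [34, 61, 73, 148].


μ = 79, σ = 42.267
z = (148 - 79)/42.267 = 1.6325

1.6325


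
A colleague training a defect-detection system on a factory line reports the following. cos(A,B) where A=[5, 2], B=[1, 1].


A·B = 5·1 + 2·1 = 7
‖A‖ = √29 = 5.3852, ‖B‖ = √2 = 1.4142
cos = 7/(√29·√2) = 7/√58 = 0.9191

0.9191


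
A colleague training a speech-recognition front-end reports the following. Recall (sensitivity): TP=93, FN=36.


Recall = TP/(TP+FN)
= 93/(93+36)
= 93/129 = 72.09%

72.09%


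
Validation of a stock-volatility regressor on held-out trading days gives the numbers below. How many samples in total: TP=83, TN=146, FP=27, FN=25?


Total = TP + TN + FP + FN
= 83 + 146 + 27 + 25
= 281
(Predicted positive: 110, predicted negative: 171)

281


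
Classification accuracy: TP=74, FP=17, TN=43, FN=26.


Accuracy = (TP+TN)/(TP+TN+FP+FN)
= (74+43)/(160)
= 117/160 = 73.12%

73.12%


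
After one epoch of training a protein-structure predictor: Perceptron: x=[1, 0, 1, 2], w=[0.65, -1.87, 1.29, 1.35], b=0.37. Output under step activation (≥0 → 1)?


z = (1)·(0.65) + (0)·(-1.87) + (1)·(1.29) + (2)·(1.35) + 0.37
  = 5.01
step(z) = 1 (z≥0)

1


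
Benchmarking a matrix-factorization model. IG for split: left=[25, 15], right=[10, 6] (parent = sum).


Parent = [35, 21], H_parent = 0.9544
H_left = 0.9544 (n=40), H_right = 0.9544 (n=16)
H_children = (40/56)·0.9544 + (16/56)·0.9544 = 0.9544
IG = 0.9544 - 0.9544 = 0.0

0.0


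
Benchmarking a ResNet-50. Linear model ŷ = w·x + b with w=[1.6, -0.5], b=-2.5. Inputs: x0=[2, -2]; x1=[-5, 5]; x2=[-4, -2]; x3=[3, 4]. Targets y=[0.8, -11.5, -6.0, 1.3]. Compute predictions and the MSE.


ŷ0 = (1.6)·(2) + (-0.5)·(-2) - 2.5 = 1.7
ŷ1 = (1.6)·(-5) + (-0.5)·(5) - 2.5 = -13.0
ŷ2 = (1.6)·(-4) + (-0.5)·(-2) - 2.5 = -7.9
ŷ3 = (1.6)·(3) + (-0.5)·(4) - 2.5 = 0.3
errors² = [0.81, 2.25, 3.61, 1.0]
MSE = 7.6700/4 = 1.9175

1.9175


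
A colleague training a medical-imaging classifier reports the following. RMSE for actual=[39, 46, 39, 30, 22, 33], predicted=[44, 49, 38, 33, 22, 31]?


MSE = 48/6 = 8
RMSE = √(48/6) = 2.8284

2.8284


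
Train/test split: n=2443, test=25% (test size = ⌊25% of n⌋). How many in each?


Test = ⌊2443·25/100⌋ = 610
Train = 2443 - 610 = 1833

Train: 1833, Test: 610


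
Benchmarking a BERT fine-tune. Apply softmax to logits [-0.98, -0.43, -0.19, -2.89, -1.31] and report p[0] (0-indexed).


Exponentials: e^-0.98=0.3753, e^-0.43=0.6505, e^-0.19=0.827, e^-2.89=0.0556, e^-1.31=0.2698
Sum = 2.1782
Softmax = [0.1723, 0.2986, 0.3797, 0.0255, 0.1239]
p[0] = 0.3753/2.1782 = 0.1723

0.1723


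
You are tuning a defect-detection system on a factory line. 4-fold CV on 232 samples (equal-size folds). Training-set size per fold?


Fold size = 232/4 = 58
Training per fold = 232 - 58 = 174

174


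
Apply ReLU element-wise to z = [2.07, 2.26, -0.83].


ReLU(2.07) = max(0, 2.07) = 2.07
ReLU(2.26) = max(0, 2.26) = 2.26
ReLU(-0.83) = max(0, -0.83) = 0.0
result = [2.07, 2.26, 0.0]

[2.07, 2.26, 0.0]


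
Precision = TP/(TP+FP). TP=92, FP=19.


Precision = TP/(TP+FP)
= 92/(92+19)
= 92/111 = 82.88%

82.88%


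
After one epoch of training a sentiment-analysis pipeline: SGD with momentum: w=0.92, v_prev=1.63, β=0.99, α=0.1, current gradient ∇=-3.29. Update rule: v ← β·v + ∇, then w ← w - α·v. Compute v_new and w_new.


v_new = 0.99·1.63 - 3.29 = 1.6137 - 3.29 = -1.6763
w_new = 0.92 - 0.1·-1.6763 = 0.92 + 0.16763 = 1.08763

v_new=-1.6763, w_new=1.08763


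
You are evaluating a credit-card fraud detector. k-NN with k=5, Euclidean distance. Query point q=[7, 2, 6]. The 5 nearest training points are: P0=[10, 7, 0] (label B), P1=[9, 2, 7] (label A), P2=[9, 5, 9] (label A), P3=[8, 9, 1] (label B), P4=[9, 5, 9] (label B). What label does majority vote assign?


d(q,P0) = 8.3666  (label B)
d(q,P1) = 2.2361  (label A)
d(q,P2) = 4.6904  (label A)
d(q,P3) = 8.6603  (label B)
d(q,P4) = 4.6904  (label B)
Votes: A=2, B=3
Majority → B

B


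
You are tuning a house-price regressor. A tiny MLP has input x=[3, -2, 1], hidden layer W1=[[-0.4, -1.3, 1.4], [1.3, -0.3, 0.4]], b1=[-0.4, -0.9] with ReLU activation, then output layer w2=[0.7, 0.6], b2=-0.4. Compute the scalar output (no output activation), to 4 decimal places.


z1[0] = (-0.4)·(3) + (-1.3)·(-2) + (1.4)·(1) - 0.4 = 2.4
z1[1] = (1.3)·(3) + (-0.3)·(-2) + (0.4)·(1) - 0.9 = 4.0
h = ReLU(z1) = [2.4, 4.0]
output = (0.7)·(2.4) + (0.6)·(4.0) - 0.4 = 3.68

3.68


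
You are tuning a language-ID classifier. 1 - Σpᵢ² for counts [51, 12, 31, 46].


Probabilities: [51/140, 12/140, 31/140, 46/140] ≈ [0.3643, 0.0857, 0.2214, 0.3286]
Σpᵢ² = (2601 + 144 + 961 + 2116)/140² = 5822/19600
Gini = 1 - Σpᵢ² = 1 - 5822/19600 = 0.703

0.703


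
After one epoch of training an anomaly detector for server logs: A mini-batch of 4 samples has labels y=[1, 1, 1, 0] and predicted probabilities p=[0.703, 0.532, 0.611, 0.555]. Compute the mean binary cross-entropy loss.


L[0] = -ln(0.703) = 0.3524
L[1] = -ln(0.532) = 0.6311
L[2] = -ln(0.611) = 0.4927
L[3] = -ln(1-0.555) = -ln(0.445) = 0.8097
mean = (0.3524 + 0.6311 + 0.4927 + 0.8097)/4 = 0.5715

0.5715


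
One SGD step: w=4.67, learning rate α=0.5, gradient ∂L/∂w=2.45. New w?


w_new = w - α·∇
= 4.67 - 0.5·2.45
= 4.67 - 1.225
= 3.445

3.445


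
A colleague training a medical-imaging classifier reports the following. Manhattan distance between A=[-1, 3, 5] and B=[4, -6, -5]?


d = |-1-4| + |3+ 6| + |5+ 5|
  = 5 + 9 + 10
  = 24

24


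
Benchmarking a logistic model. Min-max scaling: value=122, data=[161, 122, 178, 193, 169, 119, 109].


min=109, max=193
(122-109)/(193-109) = 13/84 = 0.1548

0.1548


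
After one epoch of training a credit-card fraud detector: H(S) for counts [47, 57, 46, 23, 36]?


Probabilities: [47/209, 57/209, 46/209, 23/209, 36/209] ≈ [0.2249, 0.2727, 0.2201, 0.11, 0.1722]
H = -((47/209)·log₂(47/209) + (57/209)·log₂(57/209) + (46/209)·log₂(46/209) + (23/209)·log₂(23/209) + (36/209)·log₂(36/209))
  = 2.2634 bits

2.2634 bits


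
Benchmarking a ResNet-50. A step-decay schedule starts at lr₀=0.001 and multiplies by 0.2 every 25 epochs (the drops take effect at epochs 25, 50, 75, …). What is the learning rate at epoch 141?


n_drops = ⌊141/25⌋ = 5
lr = 0.001·0.2^5 = 0.001·0.00032 = 0.00000032

0.00000032


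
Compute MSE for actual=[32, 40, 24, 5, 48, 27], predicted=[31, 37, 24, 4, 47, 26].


Squared errors: (32-31)²=1, (40-37)²=9, (24-24)²=0, (5-4)²=1, (48-47)²=1, (27-26)²=1
Sum = 13
MSE = 13/6 = 13/6

13/6


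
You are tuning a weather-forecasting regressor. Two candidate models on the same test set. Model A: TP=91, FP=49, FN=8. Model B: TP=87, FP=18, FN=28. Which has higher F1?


Model A: P=91/140=0.65, R=91/99=0.9192, F1=2PR/(P+R)=2TP/(2TP+FP+FN)=182/239=0.7615
Model B: P=87/105=0.8286, R=87/115=0.7565, F1=2PR/(P+R)=2TP/(2TP+FP+FN)=174/220=0.7909
0.7615 < 0.7909 → Model B

Model B


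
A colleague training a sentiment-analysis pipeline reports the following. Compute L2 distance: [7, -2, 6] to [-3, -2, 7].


d = √((7+ 3)² + (-2+ 2)² + (6-7)²)
  = √(100 + 0 + 1)
  = √101 = 10.0499

10.0499


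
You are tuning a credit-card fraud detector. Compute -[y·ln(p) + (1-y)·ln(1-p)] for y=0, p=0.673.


BCE = -[y·ln(p) + (1-y)·ln(1-p)]
= -0 - 1·ln(1-0.673)
= -ln(0.327) = 1.1178

1.1178


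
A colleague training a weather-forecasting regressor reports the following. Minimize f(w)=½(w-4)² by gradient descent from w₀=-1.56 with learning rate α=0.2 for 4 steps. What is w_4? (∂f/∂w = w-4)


step 1: grad = -1.56-4 = -5.56; w = -1.56 - 0.2·(-5.56) = -0.448
step 2: grad = -0.448-4 = -4.448; w = -0.448 - 0.2·(-4.448) = 0.4416
step 3: grad = 0.4416-4 = -3.5584; w = 0.4416 - 0.2·(-3.5584) = 1.15328
step 4: grad = 1.15328-4 = -2.84672; w = 1.15328 - 0.2·(-2.84672) = 1.722624

1.722624


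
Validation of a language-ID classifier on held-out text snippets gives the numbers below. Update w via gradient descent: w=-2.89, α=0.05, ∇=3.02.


w_new = w - α·∇
= -2.89 - 0.05·3.02
= -2.89 - 0.151
= -3.041

-3.041


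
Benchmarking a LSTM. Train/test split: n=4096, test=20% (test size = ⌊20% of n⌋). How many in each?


Test = ⌊4096·20/100⌋ = 819
Train = 4096 - 819 = 3277

Train: 3277, Test: 819


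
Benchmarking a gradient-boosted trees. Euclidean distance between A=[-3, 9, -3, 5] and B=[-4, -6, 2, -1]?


d = √((-3+ 4)² + (9+ 6)² + (-3-2)² + (5+ 1)²)
  = √(1 + 225 + 25 + 36)
  = √287 = 16.9411

16.9411


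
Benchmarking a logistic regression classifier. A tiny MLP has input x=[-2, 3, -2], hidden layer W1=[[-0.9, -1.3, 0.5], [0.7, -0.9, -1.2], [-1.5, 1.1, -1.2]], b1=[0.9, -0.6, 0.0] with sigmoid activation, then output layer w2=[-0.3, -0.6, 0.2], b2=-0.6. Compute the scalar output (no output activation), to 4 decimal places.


z1[0] = (-0.9)·(-2) + (-1.3)·(3) + (0.5)·(-2) + 0.9 = -2.2
z1[1] = (0.7)·(-2) + (-0.9)·(3) + (-1.2)·(-2) - 0.6 = -2.3
z1[2] = (-1.5)·(-2) + (1.1)·(3) + (-1.2)·(-2) + 0.0 = 8.7
h = sigmoid(z1) = [0.0998, 0.0911, 0.9998]
output = (-0.3)·(0.0998) + (-0.6)·(0.0911) + (0.2)·(0.9998) - 0.6 = -0.4846

-0.4846


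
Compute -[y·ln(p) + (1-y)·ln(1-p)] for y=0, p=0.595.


BCE = -[y·ln(p) + (1-y)·ln(1-p)]
= -0 - 1·ln(1-0.595)
= -ln(0.405) = 0.9039

0.9039


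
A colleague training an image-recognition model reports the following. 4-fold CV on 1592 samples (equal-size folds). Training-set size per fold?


Fold size = 1592/4 = 398
Training per fold = 1592 - 398 = 1194

1194


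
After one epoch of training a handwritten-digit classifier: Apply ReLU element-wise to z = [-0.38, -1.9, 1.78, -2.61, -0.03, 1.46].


ReLU(-0.38) = max(0, -0.38) = 0.0
ReLU(-1.9) = max(0, -1.9) = 0.0
ReLU(1.78) = max(0, 1.78) = 1.78
ReLU(-2.61) = max(0, -2.61) = 0.0
ReLU(-0.03) = max(0, -0.03) = 0.0
ReLU(1.46) = max(0, 1.46) = 1.46
result = [0.0, 0.0, 1.78, 0.0, 0.0, 1.46]

[0.0, 0.0, 1.78, 0.0, 0.0, 1.46]


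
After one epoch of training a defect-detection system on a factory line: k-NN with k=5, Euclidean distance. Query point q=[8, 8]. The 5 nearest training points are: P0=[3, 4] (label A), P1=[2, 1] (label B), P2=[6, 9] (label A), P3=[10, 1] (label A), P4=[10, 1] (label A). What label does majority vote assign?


d(q,P0) = 6.4031  (label A)
d(q,P1) = 9.2195  (label B)
d(q,P2) = 2.2361  (label A)
d(q,P3) = 7.2801  (label A)
d(q,P4) = 7.2801  (label A)
Votes: A=4, B=1
Majority → A

A


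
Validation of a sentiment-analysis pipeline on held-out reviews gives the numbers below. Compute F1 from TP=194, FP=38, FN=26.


Precision = 194/232 = 0.8362
Recall = 194/220 = 0.8818
F1 = 2·P·R/(P+R) = 2·TP/(2·TP+FP+FN) = 388/(388+38+26) = 388/452 = 0.8584

0.8584


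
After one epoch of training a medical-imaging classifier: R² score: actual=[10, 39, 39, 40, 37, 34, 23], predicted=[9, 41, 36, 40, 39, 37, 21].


ȳ = 31.7143
SS_res = Σ(y-ŷ)² = 31
SS_tot = Σ(y-ȳ)² = 755.43
R² = 1 - SS_res/SS_tot = 1 - 0.041 = 0.959

0.959


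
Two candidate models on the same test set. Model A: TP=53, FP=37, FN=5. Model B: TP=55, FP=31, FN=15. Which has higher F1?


Model A: P=53/90=0.5889, R=53/58=0.9138, F1=2PR/(P+R)=2TP/(2TP+FP+FN)=106/148=0.7162
Model B: P=55/86=0.6395, R=55/70=0.7857, F1=2PR/(P+R)=2TP/(2TP+FP+FN)=110/156=0.7051
0.7162 > 0.7051 → Model A

Model A


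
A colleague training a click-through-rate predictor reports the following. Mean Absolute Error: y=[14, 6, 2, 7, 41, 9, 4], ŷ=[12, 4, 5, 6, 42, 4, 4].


Absolute errors: |14-12|=2, |6-4|=2, |2-5|=3, |7-6|=1, |41-42|=1, |9-4|=5, |4-4|=0
Sum = 14
MAE = 14/7 = 2

2


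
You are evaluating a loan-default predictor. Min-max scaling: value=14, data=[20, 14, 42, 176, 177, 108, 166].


min=14, max=177
(14-14)/(177-14) = 0/163 = 0.0

0.0


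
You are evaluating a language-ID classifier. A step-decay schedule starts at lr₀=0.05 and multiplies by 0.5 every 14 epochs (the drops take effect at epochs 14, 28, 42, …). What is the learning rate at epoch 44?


n_drops = ⌊44/14⌋ = 3
lr = 0.05·0.5^3 = 0.05·0.125 = 0.00625

0.00625


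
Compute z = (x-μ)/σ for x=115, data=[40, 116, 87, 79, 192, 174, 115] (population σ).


μ = 114.7143, σ = 49.4476
z = (115 - 114.7143)/49.4476 = 0.0058

0.0058


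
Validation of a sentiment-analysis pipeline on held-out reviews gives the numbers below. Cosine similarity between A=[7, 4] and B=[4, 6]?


A·B = 7·4 + 4·6 = 52
‖A‖ = √65 = 8.0623, ‖B‖ = √52 = 7.2111
cos = 52/(√65·√52) = 52/√3380 = 0.8944

0.8944


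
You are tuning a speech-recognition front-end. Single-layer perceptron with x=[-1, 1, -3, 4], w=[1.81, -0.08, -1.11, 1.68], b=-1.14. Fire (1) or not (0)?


z = (-1)·(1.81) + (1)·(-0.08) + (-3)·(-1.11) + (4)·(1.68) - 1.14
  = 7.02
step(z) = 1 (z≥0)

1


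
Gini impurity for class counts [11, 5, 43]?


Probabilities: [11/59, 5/59, 43/59] ≈ [0.1864, 0.0847, 0.7288]
Σpᵢ² = (121 + 25 + 1849)/59² = 1995/3481
Gini = 1 - Σpᵢ² = 1 - 1995/3481 = 0.4269

0.4269


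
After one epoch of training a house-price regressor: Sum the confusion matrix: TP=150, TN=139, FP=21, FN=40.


Total = TP + TN + FP + FN
= 150 + 139 + 21 + 40
= 350
(Predicted positive: 171, predicted negative: 179)

350


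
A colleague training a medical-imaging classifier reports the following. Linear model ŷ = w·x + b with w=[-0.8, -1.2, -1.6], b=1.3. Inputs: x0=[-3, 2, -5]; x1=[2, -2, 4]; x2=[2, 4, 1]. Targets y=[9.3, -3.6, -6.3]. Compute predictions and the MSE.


ŷ0 = (-0.8)·(-3) + (-1.2)·(2) + (-1.6)·(-5) + 1.3 = 9.3
ŷ1 = (-0.8)·(2) + (-1.2)·(-2) + (-1.6)·(4) + 1.3 = -4.3
ŷ2 = (-0.8)·(2) + (-1.2)·(4) + (-1.6)·(1) + 1.3 = -6.7
errors² = [0.0, 0.49, 0.16]
MSE = 0.6500/3 = 0.2167

0.2167


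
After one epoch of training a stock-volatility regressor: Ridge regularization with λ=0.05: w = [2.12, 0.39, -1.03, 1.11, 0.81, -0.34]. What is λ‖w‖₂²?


‖w‖₂² = (2.12)² + (0.39)² + (-1.03)² + (1.11)² + (0.81)² + (-0.34)²
     = 4.4944 + 0.1521 + 1.0609 + 1.2321 + 0.6561 + 0.1156
     = 7.7112
λ·‖w‖₂² = 0.05·7.7112 = 0.38556

0.38556


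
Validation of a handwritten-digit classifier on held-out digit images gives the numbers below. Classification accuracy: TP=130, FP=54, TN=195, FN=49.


Accuracy = (TP+TN)/(TP+TN+FP+FN)
= (130+195)/(428)
= 325/428 = 75.93%

75.93%


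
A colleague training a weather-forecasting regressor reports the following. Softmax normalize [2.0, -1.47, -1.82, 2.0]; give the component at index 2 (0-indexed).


Exponentials: e^2.0=7.3891, e^-1.47=0.2299, e^-1.82=0.162, e^2.0=7.3891
Sum = 15.1701
Softmax = [0.4871, 0.0152, 0.0107, 0.4871]
p[2] = 0.162/15.1701 = 0.0107

0.0107


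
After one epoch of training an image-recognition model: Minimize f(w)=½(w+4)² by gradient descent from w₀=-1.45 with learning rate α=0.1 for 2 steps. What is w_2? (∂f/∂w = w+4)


step 1: grad = -1.45+4 = 2.55; w = -1.45 - 0.1·(2.55) = -1.705
step 2: grad = -1.705+4 = 2.295; w = -1.705 - 0.1·(2.295) = -1.9345

-1.9345


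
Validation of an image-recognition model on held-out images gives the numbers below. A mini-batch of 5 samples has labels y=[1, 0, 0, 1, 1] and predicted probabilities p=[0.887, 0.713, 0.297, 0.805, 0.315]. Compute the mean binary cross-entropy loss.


L[0] = -ln(0.887) = 0.1199
L[1] = -ln(1-0.713) = -ln(0.287) = 1.2483
L[2] = -ln(1-0.297) = -ln(0.703) = 0.3524
L[3] = -ln(0.805) = 0.2169
L[4] = -ln(0.315) = 1.1552
mean = (0.1199 + 1.2483 + 0.3524 + 0.2169 + 1.1552)/5 = 0.6185

0.6185


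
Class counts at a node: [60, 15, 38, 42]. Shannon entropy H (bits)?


Probabilities: [60/155, 15/155, 38/155, 42/155] ≈ [0.3871, 0.0968, 0.2452, 0.271]
H = -((60/155)·log₂(60/155) + (15/155)·log₂(15/155) + (38/155)·log₂(38/155) + (42/155)·log₂(42/155))
  = 1.8638 bits

1.8638 bits


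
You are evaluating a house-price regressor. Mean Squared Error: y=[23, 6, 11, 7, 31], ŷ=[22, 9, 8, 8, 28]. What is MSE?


Squared errors: (23-22)²=1, (6-9)²=9, (11-8)²=9, (7-8)²=1, (31-28)²=9
Sum = 29
MSE = 29/5 = 29/5

29/5


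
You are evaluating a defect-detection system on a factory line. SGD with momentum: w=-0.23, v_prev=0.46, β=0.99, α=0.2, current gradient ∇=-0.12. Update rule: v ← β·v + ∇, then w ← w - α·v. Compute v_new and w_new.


v_new = 0.99·0.46 - 0.12 = 0.4554 - 0.12 = 0.3354
w_new = -0.23 - 0.2·0.3354 = -0.23 - 0.06708 = -0.29708

v_new=0.3354, w_new=-0.29708


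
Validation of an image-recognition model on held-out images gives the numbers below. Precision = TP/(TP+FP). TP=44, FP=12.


Precision = TP/(TP+FP)
= 44/(44+12)
= 44/56 = 78.57%

78.57%


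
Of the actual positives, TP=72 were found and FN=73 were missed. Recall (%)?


Recall = TP/(TP+FN)
= 72/(72+73)
= 72/145 = 49.66%

49.66%


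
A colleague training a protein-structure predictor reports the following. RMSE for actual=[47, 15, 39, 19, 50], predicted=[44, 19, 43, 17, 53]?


MSE = 54/5 = 10.8
RMSE = √(54/5) = 3.2863

3.2863


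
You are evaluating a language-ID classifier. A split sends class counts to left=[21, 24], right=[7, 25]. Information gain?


Parent = [28, 49], H_parent = 0.9457
H_left = 0.9968 (n=45), H_right = 0.7579 (n=32)
H_children = (45/77)·0.9968 + (32/77)·0.7579 = 0.8975
IG = 0.9457 - 0.8975 = 0.0482

0.0482


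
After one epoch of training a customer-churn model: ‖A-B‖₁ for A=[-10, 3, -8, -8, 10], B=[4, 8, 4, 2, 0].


d = |-10-4| + |3-8| + |-8-4| + |-8-2| + |10-0|
  = 14 + 5 + 12 + 10 + 10
  = 51

51


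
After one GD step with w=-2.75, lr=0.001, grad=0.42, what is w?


w_new = w - α·∇
= -2.75 - 0.001·0.42
= -2.75 - 0.00042
= -2.75042

-2.75042


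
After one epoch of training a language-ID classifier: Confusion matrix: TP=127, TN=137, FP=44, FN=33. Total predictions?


Total = TP + TN + FP + FN
= 127 + 137 + 44 + 33
= 341
(Predicted positive: 171, predicted negative: 170)

341


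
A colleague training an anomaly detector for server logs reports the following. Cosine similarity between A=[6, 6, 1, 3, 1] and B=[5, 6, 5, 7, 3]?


A·B = 6·5 + 6·6 + 1·5 + 3·7 + 1·3 = 95
‖A‖ = √83 = 9.1104, ‖B‖ = √144 = 12
cos = 95/(√83·√144) = 95/√11952 = 0.869

0.869


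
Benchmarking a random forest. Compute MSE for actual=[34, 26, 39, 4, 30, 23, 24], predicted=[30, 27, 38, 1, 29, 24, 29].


Squared errors: (34-30)²=16, (26-27)²=1, (39-38)²=1, (4-1)²=9, (30-29)²=1, (23-24)²=1, (24-29)²=25
Sum = 54
MSE = 54/7 = 54/7

54/7


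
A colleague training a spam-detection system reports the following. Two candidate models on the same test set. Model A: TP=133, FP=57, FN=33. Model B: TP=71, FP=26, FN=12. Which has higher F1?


Model A: P=133/190=0.7, R=133/166=0.8012, F1=2PR/(P+R)=2TP/(2TP+FP+FN)=266/356=0.7472
Model B: P=71/97=0.732, R=71/83=0.8554, F1=2PR/(P+R)=2TP/(2TP+FP+FN)=142/180=0.7889
0.7472 < 0.7889 → Model B

Model B


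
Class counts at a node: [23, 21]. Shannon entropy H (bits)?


Probabilities: [23/44, 21/44] ≈ [0.5227, 0.4773]
H = -((23/44)·log₂(23/44) + (21/44)·log₂(21/44))
  = 0.9985 bits

0.9985 bits


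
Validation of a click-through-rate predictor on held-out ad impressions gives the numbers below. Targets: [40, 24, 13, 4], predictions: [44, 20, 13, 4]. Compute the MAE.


Absolute errors: |40-44|=4, |24-20|=4, |13-13|=0, |4-4|=0
Sum = 8
MAE = 8/4 = 2

2


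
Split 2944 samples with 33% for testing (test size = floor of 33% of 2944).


Test = ⌊2944·33/100⌋ = 971
Train = 2944 - 971 = 1973

Train: 1973, Test: 971


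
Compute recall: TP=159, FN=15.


Recall = TP/(TP+FN)
= 159/(159+15)
= 159/174 = 91.38%

91.38%


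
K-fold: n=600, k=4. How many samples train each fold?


Fold size = 600/4 = 150
Training per fold = 600 - 150 = 450

450


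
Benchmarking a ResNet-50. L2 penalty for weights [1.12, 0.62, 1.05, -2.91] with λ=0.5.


‖w‖₂² = (1.12)² + (0.62)² + (1.05)² + (-2.91)²
     = 1.2544 + 0.3844 + 1.1025 + 8.4681
     = 11.2094
λ·‖w‖₂² = 0.5·11.2094 = 5.6047

5.6047


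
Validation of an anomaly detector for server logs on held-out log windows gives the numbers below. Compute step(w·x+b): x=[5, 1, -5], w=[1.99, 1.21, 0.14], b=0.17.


z = (5)·(1.99) + (1)·(1.21) + (-5)·(0.14) + 0.17
  = 10.63
step(z) = 1 (z≥0)

1


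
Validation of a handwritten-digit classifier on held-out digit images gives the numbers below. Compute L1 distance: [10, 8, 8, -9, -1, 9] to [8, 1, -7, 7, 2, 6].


d = |10-8| + |8-1| + |8+ 7| + |-9-7| + |-1-2| + |9-6|
  = 2 + 7 + 15 + 16 + 3 + 3
  = 46

46


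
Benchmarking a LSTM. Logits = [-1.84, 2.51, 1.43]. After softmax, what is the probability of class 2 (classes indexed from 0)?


Exponentials: e^-1.84=0.1588, e^2.51=12.3049, e^1.43=4.1787
Sum = 16.6424
Softmax = [0.0095, 0.7394, 0.2511]
p[2] = 4.1787/16.6424 = 0.2511

0.2511


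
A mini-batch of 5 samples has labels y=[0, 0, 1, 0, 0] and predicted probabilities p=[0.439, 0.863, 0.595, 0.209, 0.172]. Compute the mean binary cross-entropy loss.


L[0] = -ln(1-0.439) = -ln(0.561) = 0.578
L[1] = -ln(1-0.863) = -ln(0.137) = 1.9878
L[2] = -ln(0.595) = 0.5192
L[3] = -ln(1-0.209) = -ln(0.791) = 0.2345
L[4] = -ln(1-0.172) = -ln(0.828) = 0.1887
mean = (0.578 + 1.9878 + 0.5192 + 0.2345 + 0.1887)/5 = 0.7016

0.7016


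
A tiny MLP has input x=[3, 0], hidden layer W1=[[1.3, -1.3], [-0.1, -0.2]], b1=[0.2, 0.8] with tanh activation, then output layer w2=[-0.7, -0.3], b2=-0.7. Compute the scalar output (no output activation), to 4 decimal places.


z1[0] = (1.3)·(3) + (-1.3)·(0) + 0.2 = 4.1
z1[1] = (-0.1)·(3) + (-0.2)·(0) + 0.8 = 0.5
h = tanh(z1) = [0.9995, 0.4621]
output = (-0.7)·(0.9995) + (-0.3)·(0.4621) - 0.7 = -1.5383

-1.5383


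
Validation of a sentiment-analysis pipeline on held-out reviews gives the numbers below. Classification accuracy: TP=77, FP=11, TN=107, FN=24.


Accuracy = (TP+TN)/(TP+TN+FP+FN)
= (77+107)/(219)
= 184/219 = 84.02%

84.02%


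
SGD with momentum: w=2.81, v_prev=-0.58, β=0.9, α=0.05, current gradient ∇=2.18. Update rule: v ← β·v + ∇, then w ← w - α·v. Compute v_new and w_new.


v_new = 0.9·-0.58 + 2.18 = -0.522 + 2.18 = 1.658
w_new = 2.81 - 0.05·1.658 = 2.81 - 0.0829 = 2.7271

v_new=1.658, w_new=2.7271


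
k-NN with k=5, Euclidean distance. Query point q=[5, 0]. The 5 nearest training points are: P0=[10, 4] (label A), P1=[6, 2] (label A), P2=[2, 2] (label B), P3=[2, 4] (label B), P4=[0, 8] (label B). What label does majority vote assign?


d(q,P0) = 6.4031  (label A)
d(q,P1) = 2.2361  (label A)
d(q,P2) = 3.6056  (label B)
d(q,P3) = 5.0  (label B)
d(q,P4) = 9.434  (label B)
Votes: A=2, B=3
Majority → B

B


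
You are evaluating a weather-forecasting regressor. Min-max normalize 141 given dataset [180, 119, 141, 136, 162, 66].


min=66, max=180
(141-66)/(180-66) = 75/114 = 0.6579

0.6579


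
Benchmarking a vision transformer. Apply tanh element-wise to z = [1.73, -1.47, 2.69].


tanh(1.73) = 0.9391
tanh(-1.47) = -0.8996
tanh(2.69) = 0.9908
result = [0.9391, -0.8996, 0.9908]

[0.9391, -0.8996, 0.9908]


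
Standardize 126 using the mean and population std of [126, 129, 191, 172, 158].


μ = 155.2, σ = 24.9431
z = (126 - 155.2)/24.9431 = -1.1707

-1.1707


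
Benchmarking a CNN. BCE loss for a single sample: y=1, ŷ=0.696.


BCE = -[y·ln(p) + (1-y)·ln(1-p)]
= -1·ln(0.696) - 0
= -ln(0.696) = 0.3624

0.3624


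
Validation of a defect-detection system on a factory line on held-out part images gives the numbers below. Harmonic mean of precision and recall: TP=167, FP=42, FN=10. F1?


Precision = 167/209 = 0.799
Recall = 167/177 = 0.9435
F1 = 2·P·R/(P+R) = 2·TP/(2·TP+FP+FN) = 334/(334+42+10) = 334/386 = 0.8653

0.8653


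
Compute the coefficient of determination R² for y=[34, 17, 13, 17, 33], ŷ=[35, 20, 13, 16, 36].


ȳ = 22.8
SS_res = Σ(y-ŷ)² = 20
SS_tot = Σ(y-ȳ)² = 392.8
R² = 1 - SS_res/SS_tot = 1 - 0.0509 = 0.9491

0.9491


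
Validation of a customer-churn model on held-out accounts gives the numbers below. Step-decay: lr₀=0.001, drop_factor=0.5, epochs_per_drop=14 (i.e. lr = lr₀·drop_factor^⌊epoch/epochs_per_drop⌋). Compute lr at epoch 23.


n_drops = ⌊23/14⌋ = 1
lr = 0.001·0.5^1 = 0.001·0.5 = 0.0005

0.0005


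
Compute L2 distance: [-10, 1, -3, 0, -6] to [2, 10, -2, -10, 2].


d = √((-10-2)² + (1-10)² + (-3+ 2)² + (0+ 10)² + (-6-2)²)
  = √(144 + 81 + 1 + 100 + 64)
  = √390 = 19.7484

19.7484


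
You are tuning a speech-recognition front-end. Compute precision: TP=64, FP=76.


Precision = TP/(TP+FP)
= 64/(64+76)
= 64/140 = 45.71%

45.71%


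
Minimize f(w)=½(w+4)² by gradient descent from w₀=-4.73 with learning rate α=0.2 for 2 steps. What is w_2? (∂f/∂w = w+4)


step 1: grad = -4.73+4 = -0.73; w = -4.73 - 0.2·(-0.73) = -4.584
step 2: grad = -4.584+4 = -0.584; w = -4.584 - 0.2·(-0.584) = -4.4672

-4.4672


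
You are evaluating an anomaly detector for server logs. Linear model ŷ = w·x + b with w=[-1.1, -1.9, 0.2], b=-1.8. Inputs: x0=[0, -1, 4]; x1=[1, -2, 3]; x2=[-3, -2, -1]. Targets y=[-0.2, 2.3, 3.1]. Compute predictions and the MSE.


ŷ0 = (-1.1)·(0) + (-1.9)·(-1) + (0.2)·(4) - 1.8 = 0.9
ŷ1 = (-1.1)·(1) + (-1.9)·(-2) + (0.2)·(3) - 1.8 = 1.5
ŷ2 = (-1.1)·(-3) + (-1.9)·(-2) + (0.2)·(-1) - 1.8 = 5.1
errors² = [1.21, 0.64, 4.0]
MSE = 5.8500/3 = 1.95

1.95


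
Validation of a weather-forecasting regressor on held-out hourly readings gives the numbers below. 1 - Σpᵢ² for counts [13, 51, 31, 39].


Probabilities: [13/134, 51/134, 31/134, 39/134] ≈ [0.097, 0.3806, 0.2313, 0.291]
Σpᵢ² = (169 + 2601 + 961 + 1521)/134² = 5252/17956
Gini = 1 - Σpᵢ² = 1 - 5252/17956 = 0.7075

0.7075


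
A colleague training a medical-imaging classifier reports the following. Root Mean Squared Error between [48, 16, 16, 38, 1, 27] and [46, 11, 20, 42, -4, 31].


MSE = 102/6 = 17
RMSE = √(102/6) = 4.1231

4.1231


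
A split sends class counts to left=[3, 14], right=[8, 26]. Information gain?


Parent = [11, 40], H_parent = 0.7522
H_left = 0.6723 (n=17), H_right = 0.7871 (n=34)
H_children = (17/51)·0.6723 + (34/51)·0.7871 = 0.7488
IG = 0.7522 - 0.7488 = 0.0034

0.0034


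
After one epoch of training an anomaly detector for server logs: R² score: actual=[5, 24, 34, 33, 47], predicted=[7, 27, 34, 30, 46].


ȳ = 28.6
SS_res = Σ(y-ŷ)² = 23
SS_tot = Σ(y-ȳ)² = 965.2
R² = 1 - SS_res/SS_tot = 1 - 0.0238 = 0.9762

0.9762


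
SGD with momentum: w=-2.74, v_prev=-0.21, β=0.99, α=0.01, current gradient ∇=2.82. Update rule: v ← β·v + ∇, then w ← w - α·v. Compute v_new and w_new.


v_new = 0.99·-0.21 + 2.82 = -0.2079 + 2.82 = 2.6121
w_new = -2.74 - 0.01·2.6121 = -2.74 - 0.026121 = -2.766121

v_new=2.6121, w_new=-2.766121


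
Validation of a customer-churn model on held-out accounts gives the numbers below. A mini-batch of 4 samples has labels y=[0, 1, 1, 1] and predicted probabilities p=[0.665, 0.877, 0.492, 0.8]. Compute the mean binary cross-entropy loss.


L[0] = -ln(1-0.665) = -ln(0.335) = 1.0936
L[1] = -ln(0.877) = 0.1312
L[2] = -ln(0.492) = 0.7093
L[3] = -ln(0.8) = 0.2231
mean = (1.0936 + 0.1312 + 0.7093 + 0.2231)/4 = 0.5393

0.5393


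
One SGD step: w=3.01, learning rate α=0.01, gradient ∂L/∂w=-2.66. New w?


w_new = w - α·∇
= 3.01 - 0.01·-2.66
= 3.01 + 0.0266
= 3.0366

3.0366


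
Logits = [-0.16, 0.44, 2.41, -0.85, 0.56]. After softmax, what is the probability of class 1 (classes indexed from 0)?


Exponentials: e^-0.16=0.8521, e^0.44=1.5527, e^2.41=11.134, e^-0.85=0.4274, e^0.56=1.7507
Sum = 15.7169
Softmax = [0.0542, 0.0988, 0.7084, 0.0272, 0.1114]
p[1] = 1.5527/15.7169 = 0.0988

0.0988


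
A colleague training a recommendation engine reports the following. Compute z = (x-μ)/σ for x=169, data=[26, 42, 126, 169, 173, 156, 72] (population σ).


μ = 109.1429, σ = 57.2474
z = (169 - 109.1429)/57.2474 = 1.0456

1.0456


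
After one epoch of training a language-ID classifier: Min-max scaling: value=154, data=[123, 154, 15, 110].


min=15, max=154
(154-15)/(154-15) = 139/139 = 1.0

1.0


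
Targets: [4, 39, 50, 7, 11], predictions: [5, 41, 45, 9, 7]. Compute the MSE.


Squared errors: (4-5)²=1, (39-41)²=4, (50-45)²=25, (7-9)²=4, (11-7)²=16
Sum = 50
MSE = 50/5 = 10

10


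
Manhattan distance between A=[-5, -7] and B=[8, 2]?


d = |-5-8| + |-7-2|
  = 13 + 9
  = 22

22


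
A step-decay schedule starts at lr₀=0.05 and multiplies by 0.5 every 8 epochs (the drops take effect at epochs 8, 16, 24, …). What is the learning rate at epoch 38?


n_drops = ⌊38/8⌋ = 4
lr = 0.05·0.5^4 = 0.05·0.0625 = 0.003125

0.003125


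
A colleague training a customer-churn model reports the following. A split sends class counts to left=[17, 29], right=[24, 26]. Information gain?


Parent = [41, 55], H_parent = 0.9846
H_left = 0.9503 (n=46), H_right = 0.9988 (n=50)
H_children = (46/96)·0.9503 + (50/96)·0.9988 = 0.9756
IG = 0.9846 - 0.9756 = 0.009

0.009


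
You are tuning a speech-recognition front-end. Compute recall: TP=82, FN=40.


Recall = TP/(TP+FN)
= 82/(82+40)
= 82/122 = 67.21%

67.21%


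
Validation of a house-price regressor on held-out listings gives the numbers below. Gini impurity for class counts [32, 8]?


Probabilities: [32/40, 8/40] ≈ [0.8, 0.2]
Σpᵢ² = (1024 + 64)/40² = 1088/1600
Gini = 1 - Σpᵢ² = 1 - 1088/1600 = 0.32

0.32


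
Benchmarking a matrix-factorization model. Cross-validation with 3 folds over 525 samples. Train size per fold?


Fold size = 525/3 = 175
Training per fold = 525 - 175 = 350

350


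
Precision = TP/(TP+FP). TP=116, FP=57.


Precision = TP/(TP+FP)
= 116/(116+57)
= 116/173 = 67.05%

67.05%


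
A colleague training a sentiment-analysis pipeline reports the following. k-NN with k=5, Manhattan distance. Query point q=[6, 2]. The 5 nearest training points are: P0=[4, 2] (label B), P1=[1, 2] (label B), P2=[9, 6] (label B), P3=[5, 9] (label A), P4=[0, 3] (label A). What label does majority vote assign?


d(q,P0) = 2  (label B)
d(q,P1) = 5  (label B)
d(q,P2) = 7  (label B)
d(q,P3) = 8  (label A)
d(q,P4) = 7  (label A)
Votes: A=2, B=3
Majority → B

B


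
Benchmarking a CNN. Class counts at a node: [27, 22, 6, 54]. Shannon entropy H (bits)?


Probabilities: [27/109, 22/109, 6/109, 54/109] ≈ [0.2477, 0.2018, 0.055, 0.4954]
H = -((27/109)·log₂(27/109) + (22/109)·log₂(22/109) + (6/109)·log₂(6/109) + (54/109)·log₂(54/109))
  = 1.697 bits

1.697 bits


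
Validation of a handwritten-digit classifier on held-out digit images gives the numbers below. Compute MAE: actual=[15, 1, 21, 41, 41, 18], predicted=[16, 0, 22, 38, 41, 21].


Absolute errors: |15-16|=1, |1-0|=1, |21-22|=1, |41-38|=3, |41-41|=0, |18-21|=3
Sum = 9
MAE = 9/6 = 3/2

3/2


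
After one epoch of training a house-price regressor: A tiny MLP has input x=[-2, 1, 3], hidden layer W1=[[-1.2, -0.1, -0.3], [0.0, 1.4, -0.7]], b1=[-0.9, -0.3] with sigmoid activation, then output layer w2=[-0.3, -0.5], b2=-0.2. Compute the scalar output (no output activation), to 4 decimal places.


z1[0] = (-1.2)·(-2) + (-0.1)·(1) + (-0.3)·(3) - 0.9 = 0.5
z1[1] = (0.0)·(-2) + (1.4)·(1) + (-0.7)·(3) - 0.3 = -1.0
h = sigmoid(z1) = [0.6225, 0.2689]
output = (-0.3)·(0.6225) + (-0.5)·(0.2689) - 0.2 = -0.5212

-0.5212


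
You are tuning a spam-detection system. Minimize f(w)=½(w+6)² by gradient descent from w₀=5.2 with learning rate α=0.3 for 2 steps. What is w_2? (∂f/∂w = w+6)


step 1: grad = 5.2+6 = 11.2; w = 5.2 - 0.3·(11.2) = 1.84
step 2: grad = 1.84+6 = 7.84; w = 1.84 - 0.3·(7.84) = -0.512

-0.512


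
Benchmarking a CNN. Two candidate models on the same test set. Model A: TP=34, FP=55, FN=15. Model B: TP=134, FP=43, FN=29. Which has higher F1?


Model A: P=34/89=0.382, R=34/49=0.6939, F1=2PR/(P+R)=2TP/(2TP+FP+FN)=68/138=0.4928
Model B: P=134/177=0.7571, R=134/163=0.8221, F1=2PR/(P+R)=2TP/(2TP+FP+FN)=268/340=0.7882
0.4928 < 0.7882 → Model B

Model B


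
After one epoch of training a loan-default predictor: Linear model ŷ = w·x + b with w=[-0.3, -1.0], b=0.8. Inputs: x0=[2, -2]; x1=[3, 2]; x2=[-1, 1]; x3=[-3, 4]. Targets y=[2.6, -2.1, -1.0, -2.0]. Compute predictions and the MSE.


ŷ0 = (-0.3)·(2) + (-1.0)·(-2) + 0.8 = 2.2
ŷ1 = (-0.3)·(3) + (-1.0)·(2) + 0.8 = -2.1
ŷ2 = (-0.3)·(-1) + (-1.0)·(1) + 0.8 = 0.1
ŷ3 = (-0.3)·(-3) + (-1.0)·(4) + 0.8 = -2.3
errors² = [0.16, 0.0, 1.21, 0.09]
MSE = 1.4600/4 = 0.365

0.365


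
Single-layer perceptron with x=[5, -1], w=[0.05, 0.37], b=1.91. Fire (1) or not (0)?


z = (5)·(0.05) + (-1)·(0.37) + 1.91
  = 1.79
step(z) = 1 (z≥0)

1


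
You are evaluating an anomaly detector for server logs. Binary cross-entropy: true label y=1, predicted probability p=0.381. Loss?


BCE = -[y·ln(p) + (1-y)·ln(1-p)]
= -1·ln(0.381) - 0
= -ln(0.381) = 0.965

0.965


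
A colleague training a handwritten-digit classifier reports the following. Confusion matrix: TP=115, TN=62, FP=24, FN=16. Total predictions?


Total = TP + TN + FP + FN
= 115 + 62 + 24 + 16
= 217
(Predicted positive: 139, predicted negative: 78)

217


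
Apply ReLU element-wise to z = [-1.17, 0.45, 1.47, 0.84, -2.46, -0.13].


ReLU(-1.17) = max(0, -1.17) = 0.0
ReLU(0.45) = max(0, 0.45) = 0.45
ReLU(1.47) = max(0, 1.47) = 1.47
ReLU(0.84) = max(0, 0.84) = 0.84
ReLU(-2.46) = max(0, -2.46) = 0.0
ReLU(-0.13) = max(0, -0.13) = 0.0
result = [0.0, 0.45, 1.47, 0.84, 0.0, 0.0]

[0.0, 0.45, 1.47, 0.84, 0.0, 0.0]


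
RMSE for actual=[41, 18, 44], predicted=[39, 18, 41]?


MSE = 13/3 = 4.3333
RMSE = √(13/3) = 2.0817

2.0817


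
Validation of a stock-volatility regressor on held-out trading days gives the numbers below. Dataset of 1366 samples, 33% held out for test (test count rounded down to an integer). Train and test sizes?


Test = ⌊1366·33/100⌋ = 450
Train = 1366 - 450 = 916

Train: 916, Test: 450
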